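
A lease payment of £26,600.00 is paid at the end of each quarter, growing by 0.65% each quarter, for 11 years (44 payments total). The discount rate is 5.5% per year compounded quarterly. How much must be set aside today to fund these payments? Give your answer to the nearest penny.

Periodic rate r = 0.055/4 per quarter; n is counted in quarters.
Growing ordinary annuity: PV = PMT₁ × [1 − ((1+g)/(1+r))^n] / (r − g) = 26,600 × [1 − ((1+0.0065)/(1+r))^44] / (r − 0.0065) = £993,546.82.

£993,546.82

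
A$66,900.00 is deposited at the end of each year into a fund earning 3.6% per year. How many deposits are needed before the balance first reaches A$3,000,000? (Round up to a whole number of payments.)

Periodic rate r = 0.036 per year.
Ordinary annuity FV: 3,000,000 = 66,900 × [((1+r)^n − 1)/r].
(1+r)^n = 1 + 3,000,000 × r / 66,900, so n = ln(1 + 3,000,000·r/66,900) / ln(1+r) = 27.17.
Round up to a whole number of payments: n = 28.

28 payments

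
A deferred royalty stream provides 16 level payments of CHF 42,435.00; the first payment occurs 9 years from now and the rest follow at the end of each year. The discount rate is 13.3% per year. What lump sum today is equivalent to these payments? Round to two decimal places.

CHF 101,563.66

Ordinary annuity of 16 payments, first payment at period 9.
Periodic rate r = 0.133 per year.
The ordinary-annuity PV formula values the stream one period before the first payment (period 8); discount that back 8 periods:
PV₀ = 42,435 × [1 − (1+r)^−16] / r × (1+r)^−8 = CHF 101,563.66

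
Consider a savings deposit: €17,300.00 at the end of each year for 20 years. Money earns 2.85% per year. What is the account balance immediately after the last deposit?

This is an ordinary annuity: 20 deposits of €17,300.00 at the end of each year.
Periodic rate r = 0.0285 per year.
FV = PMT × [((1+r)^n − 1)/r] = 17,300 × [(1+r)^20 − 1] / r = €457,829.34

€457,829.34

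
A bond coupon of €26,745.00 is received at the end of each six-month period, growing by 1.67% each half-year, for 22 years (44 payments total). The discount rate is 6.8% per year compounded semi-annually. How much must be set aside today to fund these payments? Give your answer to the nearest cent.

Periodic rate r = 0.068/2 per half-year; n is counted in half-years.
Growing ordinary annuity: PV = PMT₁ × [1 − ((1+g)/(1+r))^n] / (r − g) = 26,745 × [1 − ((1+0.0167)/(1+r))^44] / (r − 0.0167) = €810,124.54.

€810,124.54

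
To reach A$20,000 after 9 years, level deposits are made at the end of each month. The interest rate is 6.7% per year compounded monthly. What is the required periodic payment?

A$135.43

Level ordinary annuity; solve FV = PMT × [((1+r)^n − 1)/r] for PMT.
Periodic rate r = 0.067/12 per month; n is counted in months.
With n = 108: PMT = 20,000 / ([((1+r)^n − 1)/r]) = A$135.43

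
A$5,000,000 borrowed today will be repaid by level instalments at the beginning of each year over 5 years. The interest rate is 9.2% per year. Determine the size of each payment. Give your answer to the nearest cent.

Level annuity due; solve PV = PMT × [(1 − (1+r)^−n)/r] × (1+r) for PMT.
Periodic rate r = 0.092 per year.
With n = 5: PMT = 5,000,000 / ([(1 − (1+r)^−n)/r] × (1+r)) = A$1,183,278.29

A$1,183,278.29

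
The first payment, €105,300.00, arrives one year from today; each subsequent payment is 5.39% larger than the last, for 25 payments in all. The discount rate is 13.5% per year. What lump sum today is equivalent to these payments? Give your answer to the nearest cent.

€1,094,929.05

Periodic rate r = 0.135 per year.
Growing ordinary annuity: PV = PMT₁ × [1 − ((1+g)/(1+r))^n] / (r − g) = 105,300 × [1 − ((1+0.0539)/(1+r))^25] / (r − 0.0539) = €1,094,929.05.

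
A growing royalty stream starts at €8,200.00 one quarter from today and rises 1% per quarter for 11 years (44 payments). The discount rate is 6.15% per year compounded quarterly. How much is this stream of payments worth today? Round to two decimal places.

€317,736.09

Periodic rate r = 0.0615/4 per quarter; n is counted in quarters.
Growing ordinary annuity: PV = PMT₁ × [1 − ((1+g)/(1+r))^n] / (r − g) = 8,200 × [1 − ((1+0.01)/(1+r))^44] / (r − 0.01) = €317,736.09.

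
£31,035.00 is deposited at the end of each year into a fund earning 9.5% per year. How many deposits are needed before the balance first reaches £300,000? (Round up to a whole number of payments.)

8 payments

Periodic rate r = 0.095 per year.
Ordinary annuity FV: 300,000 = 31,035 × [((1+r)^n − 1)/r].
(1+r)^n = 1 + 300,000 × r / 31,035, so n = ln(1 + 300,000·r/31,035) / ln(1+r) = 7.18.
Round up to a whole number of payments: n = 8.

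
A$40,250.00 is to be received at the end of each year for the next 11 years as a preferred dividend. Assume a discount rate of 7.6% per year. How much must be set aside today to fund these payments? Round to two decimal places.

A$293,003.86

This is an ordinary annuity: 11 payments of A$40,250.00 at the end of each year.
Periodic rate r = 0.076 per year.
PV = PMT × [(1 − (1+r)^−n)/r] = 40,250 × [1 − (1+r)^−11] / r = A$293,003.86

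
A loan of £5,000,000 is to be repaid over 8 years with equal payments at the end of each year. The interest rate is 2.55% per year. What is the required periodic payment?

Level ordinary annuity; solve PV = PMT × [(1 − (1+r)^−n)/r] for PMT.
Periodic rate r = 0.0255 per year.
With n = 8: PMT = 5,000,000 / ([(1 − (1+r)^−n)/r]) = £698,824.19

£698,824.19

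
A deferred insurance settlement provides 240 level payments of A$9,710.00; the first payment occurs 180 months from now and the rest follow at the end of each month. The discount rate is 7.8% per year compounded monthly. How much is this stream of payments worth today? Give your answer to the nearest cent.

A$369,493.28

Ordinary annuity of 240 payments, first payment at period 180.
Periodic rate r = 0.078/12 per month; n is counted in months.
The ordinary-annuity PV formula values the stream one period before the first payment (period 179); discount that back 179 periods:
PV₀ = 9,710 × [1 − (1+r)^−240] / r × (1+r)^−179 = A$369,493.28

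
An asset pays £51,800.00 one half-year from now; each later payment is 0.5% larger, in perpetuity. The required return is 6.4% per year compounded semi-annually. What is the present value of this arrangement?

£1,918,518.52

Periodic rate r = 0.064/2 per half-year.
Growing perpetuity (Gordon): PV = PMT₁ / (r − g) = 51,800 / (r − 0.005) = £1,918,518.52.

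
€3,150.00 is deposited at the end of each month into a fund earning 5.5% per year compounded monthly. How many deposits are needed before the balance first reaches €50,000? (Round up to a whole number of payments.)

Periodic rate r = 0.055/12 per month; n is counted in months.
Ordinary annuity FV: 50,000 = 3,150 × [((1+r)^n − 1)/r].
(1+r)^n = 1 + 50,000 × r / 3,150, so n = ln(1 + 50,000·r/3,150) / ln(1+r) = 15.36.
Round up to a whole number of payments: n = 16.

16 payments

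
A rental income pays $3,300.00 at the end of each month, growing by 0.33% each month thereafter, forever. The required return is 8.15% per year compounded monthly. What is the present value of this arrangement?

$945,107.40

Periodic rate r = 0.0815/12 per month.
Growing perpetuity (Gordon): PV = PMT₁ / (r − g) = 3,300 / (r − 0.0033) = $945,107.40.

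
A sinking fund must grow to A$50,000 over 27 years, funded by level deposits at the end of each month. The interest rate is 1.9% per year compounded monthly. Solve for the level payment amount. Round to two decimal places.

A$118.23

Level ordinary annuity; solve FV = PMT × [((1+r)^n − 1)/r] for PMT.
Periodic rate r = 0.019/12 per month; n is counted in months.
With n = 324: PMT = 50,000 / ([((1+r)^n − 1)/r]) = A$118.23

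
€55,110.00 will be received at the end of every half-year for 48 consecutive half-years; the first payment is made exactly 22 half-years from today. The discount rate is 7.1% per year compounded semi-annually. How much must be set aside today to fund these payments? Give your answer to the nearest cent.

Ordinary annuity of 48 payments, first payment at period 22.
Periodic rate r = 0.071/2 per half-year; n is counted in half-years.
The ordinary-annuity PV formula values the stream one period before the first payment (period 21); discount that back 21 periods:
PV₀ = 55,110 × [1 − (1+r)^−48] / r × (1+r)^−21 = €606,346.45

€606,346.45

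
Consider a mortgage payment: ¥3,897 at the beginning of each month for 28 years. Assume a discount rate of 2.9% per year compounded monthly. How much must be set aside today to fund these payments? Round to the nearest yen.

¥898,092

This is an annuity due: 336 payments of ¥3,897 at the beginning of each month.
Periodic rate r = 0.029/12 per month; n is counted in months.
PV = PMT × [(1 − (1+r)^−n)/r] × (1+r) = 3,897 × [1 − (1+r)^−336] / r × (1+r) = ¥898,092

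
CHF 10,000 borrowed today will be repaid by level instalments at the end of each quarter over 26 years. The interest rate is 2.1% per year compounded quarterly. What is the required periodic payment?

Level ordinary annuity; solve PV = PMT × [(1 − (1+r)^−n)/r] for PMT.
Periodic rate r = 0.021/4 per quarter; n is counted in quarters.
With n = 104: PMT = 10,000 / ([(1 − (1+r)^−n)/r]) = CHF 125.03

CHF 125.03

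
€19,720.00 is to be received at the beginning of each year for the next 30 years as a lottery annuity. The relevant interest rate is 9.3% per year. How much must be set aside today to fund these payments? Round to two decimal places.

€215,677.34

This is an annuity due: 30 payments of €19,720.00 at the beginning of each year.
Periodic rate r = 0.093 per year.
PV = PMT × [(1 − (1+r)^−n)/r] × (1+r) = 19,720 × [1 − (1+r)^−30] / r × (1+r) = €215,677.34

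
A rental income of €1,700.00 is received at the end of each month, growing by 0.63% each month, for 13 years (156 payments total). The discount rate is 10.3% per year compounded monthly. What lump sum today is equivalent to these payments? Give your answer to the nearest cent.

Periodic rate r = 0.103/12 per month; n is counted in months.
Growing ordinary annuity: PV = PMT₁ × [1 − ((1+g)/(1+r))^n] / (r − g) = 1,700 × [1 − ((1+0.0063)/(1+r))^156] / (r − 0.0063) = €221,736.43.

€221,736.43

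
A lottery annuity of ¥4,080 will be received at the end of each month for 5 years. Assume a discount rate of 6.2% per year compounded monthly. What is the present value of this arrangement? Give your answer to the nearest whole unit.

This is an ordinary annuity: 60 payments of ¥4,080 at the end of each month.
Periodic rate r = 0.062/12 per month; n is counted in months.
PV = PMT × [(1 − (1+r)^−n)/r] = 4,080 × [1 − (1+r)^−60] / r = ¥210,028

¥210,028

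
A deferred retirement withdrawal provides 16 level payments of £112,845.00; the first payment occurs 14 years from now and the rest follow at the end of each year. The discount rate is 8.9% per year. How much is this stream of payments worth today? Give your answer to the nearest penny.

£311,557.79

Ordinary annuity of 16 payments, first payment at period 14.
Periodic rate r = 0.089 per year.
The ordinary-annuity PV formula values the stream one period before the first payment (period 13); discount that back 13 periods:
PV₀ = 112,845 × [1 − (1+r)^−16] / r × (1+r)^−13 = £311,557.79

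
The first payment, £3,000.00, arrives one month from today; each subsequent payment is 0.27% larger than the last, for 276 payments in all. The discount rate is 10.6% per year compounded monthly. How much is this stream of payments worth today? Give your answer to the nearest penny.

Periodic rate r = 0.106/12 per month; n is counted in months.
Growing ordinary annuity: PV = PMT₁ × [1 − ((1+g)/(1+r))^n] / (r − g) = 3,000 × [1 − ((1+0.0027)/(1+r))^276] / (r − 0.0027) = £398,251.36.

£398,251.36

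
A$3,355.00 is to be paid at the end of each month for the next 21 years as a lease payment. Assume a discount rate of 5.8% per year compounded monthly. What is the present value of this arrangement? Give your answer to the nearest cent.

A$488,193.84

This is an ordinary annuity: 252 payments of A$3,355.00 at the end of each month.
Periodic rate r = 0.058/12 per month; n is counted in months.
PV = PMT × [(1 − (1+r)^−n)/r] = 3,355 × [1 − (1+r)^−252] / r = A$488,193.84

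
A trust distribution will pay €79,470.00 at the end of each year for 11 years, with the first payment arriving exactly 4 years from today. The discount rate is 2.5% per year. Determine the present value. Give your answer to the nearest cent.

Ordinary annuity of 11 payments, first payment at period 4.
Periodic rate r = 0.025 per year.
The ordinary-annuity PV formula values the stream one period before the first payment (period 3); discount that back 3 periods:
PV₀ = 79,470 × [1 − (1+r)^−11] / r × (1+r)^−3 = €702,108.60

€702,108.60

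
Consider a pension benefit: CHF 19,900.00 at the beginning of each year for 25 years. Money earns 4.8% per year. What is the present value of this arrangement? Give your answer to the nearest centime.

CHF 299,915.56

This is an annuity due: 25 payments of CHF 19,900.00 at the beginning of each year.
Periodic rate r = 0.048 per year.
PV = PMT × [(1 − (1+r)^−n)/r] × (1+r) = 19,900 × [1 − (1+r)^−25] / r × (1+r) = CHF 299,915.56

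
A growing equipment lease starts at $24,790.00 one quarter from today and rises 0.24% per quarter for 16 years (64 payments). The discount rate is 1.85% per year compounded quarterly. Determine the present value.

Periodic rate r = 0.0185/4 per quarter; n is counted in quarters.
Growing ordinary annuity: PV = PMT₁ × [1 − ((1+g)/(1+r))^n] / (r − g) = 24,790 × [1 − ((1+0.0024)/(1+r))^64] / (r − 0.0024) = $1,473,956.47.

$1,473,956.47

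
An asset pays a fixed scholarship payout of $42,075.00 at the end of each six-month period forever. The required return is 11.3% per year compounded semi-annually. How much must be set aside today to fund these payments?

Periodic rate r = 0.113/2 per half-year.
Level perpetuity: PV = PMT / r = 42,075 / (0.113/2) = $744,690.27.

$744,690.27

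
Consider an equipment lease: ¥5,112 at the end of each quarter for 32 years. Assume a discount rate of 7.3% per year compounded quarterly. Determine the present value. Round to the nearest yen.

¥252,443

This is an ordinary annuity: 128 payments of ¥5,112 at the end of each quarter.
Periodic rate r = 0.073/4 per quarter; n is counted in quarters.
PV = PMT × [(1 − (1+r)^−n)/r] = 5,112 × [1 − (1+r)^−128] / r = ¥252,443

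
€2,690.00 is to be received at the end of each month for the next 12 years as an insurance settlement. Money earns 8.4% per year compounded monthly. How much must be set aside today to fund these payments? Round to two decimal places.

€243,548.00

This is an ordinary annuity: 144 payments of €2,690.00 at the end of each month.
Periodic rate r = 0.084/12 per month; n is counted in months.
PV = PMT × [(1 − (1+r)^−n)/r] = 2,690 × [1 − (1+r)^−144] / r = €243,548.00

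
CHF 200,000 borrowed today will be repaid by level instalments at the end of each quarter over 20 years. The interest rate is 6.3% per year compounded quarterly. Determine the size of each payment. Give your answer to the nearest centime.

CHF 4,414.57

Level ordinary annuity; solve PV = PMT × [(1 − (1+r)^−n)/r] for PMT.
Periodic rate r = 0.063/4 per quarter; n is counted in quarters.
With n = 80: PMT = 200,000 / ([(1 − (1+r)^−n)/r]) = CHF 4,414.57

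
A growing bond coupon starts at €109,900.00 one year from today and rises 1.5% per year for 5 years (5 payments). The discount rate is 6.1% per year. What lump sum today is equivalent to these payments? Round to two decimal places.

€474,904.69

Periodic rate r = 0.061 per year.
Growing ordinary annuity: PV = PMT₁ × [1 − ((1+g)/(1+r))^n] / (r − g) = 109,900 × [1 − ((1+0.015)/(1+r))^5] / (r − 0.015) = €474,904.69.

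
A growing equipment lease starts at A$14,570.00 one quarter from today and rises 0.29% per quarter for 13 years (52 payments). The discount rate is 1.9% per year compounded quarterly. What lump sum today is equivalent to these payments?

Periodic rate r = 0.019/4 per quarter; n is counted in quarters.
Growing ordinary annuity: PV = PMT₁ × [1 − ((1+g)/(1+r))^n] / (r − g) = 14,570 × [1 − ((1+0.0029)/(1+r))^52] / (r − 0.0029) = A$719,716.10.

A$719,716.10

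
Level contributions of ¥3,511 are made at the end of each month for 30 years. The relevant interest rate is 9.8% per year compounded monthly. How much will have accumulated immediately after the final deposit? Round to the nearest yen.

¥7,605,829

This is an ordinary annuity: 360 deposits of ¥3,511 at the end of each month.
Periodic rate r = 0.098/12 per month; n is counted in months.
FV = PMT × [((1+r)^n − 1)/r] = 3,511 × [(1+r)^360 − 1] / r = ¥7,605,829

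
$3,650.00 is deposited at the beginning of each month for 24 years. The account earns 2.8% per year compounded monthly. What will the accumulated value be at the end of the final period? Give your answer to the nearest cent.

This is an annuity due: 288 deposits of $3,650.00 at the beginning of each month.
Periodic rate r = 0.028/12 per month; n is counted in months.
FV = PMT × [((1+r)^n − 1)/r] × (1+r) = 3,650 × [(1+r)^288 − 1] / r × (1+r) = $1,499,914.74

$1,499,914.74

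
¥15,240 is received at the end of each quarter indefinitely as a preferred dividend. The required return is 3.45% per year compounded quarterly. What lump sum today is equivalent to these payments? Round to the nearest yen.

Periodic rate r = 0.0345/4 per quarter.
Level perpetuity: PV = PMT / r = 15,240 / (0.0345/4) = ¥1,766,957.

¥1,766,957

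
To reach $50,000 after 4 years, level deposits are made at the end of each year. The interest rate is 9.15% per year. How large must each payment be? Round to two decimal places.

Level ordinary annuity; solve FV = PMT × [((1+r)^n − 1)/r] for PMT.
Periodic rate r = 0.0915 per year.
With n = 4: PMT = 50,000 / ([((1+r)^n − 1)/r]) = $10,909.28

$10,909.28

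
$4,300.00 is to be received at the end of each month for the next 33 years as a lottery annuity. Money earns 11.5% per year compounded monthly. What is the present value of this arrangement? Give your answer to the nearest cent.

$438,423.73

This is an ordinary annuity: 396 payments of $4,300.00 at the end of each month.
Periodic rate r = 0.115/12 per month; n is counted in months.
PV = PMT × [(1 − (1+r)^−n)/r] = 4,300 × [1 − (1+r)^−396] / r = $438,423.73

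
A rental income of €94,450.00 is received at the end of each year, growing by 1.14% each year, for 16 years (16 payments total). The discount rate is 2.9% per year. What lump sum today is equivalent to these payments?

Periodic rate r = 0.029 per year.
Growing ordinary annuity: PV = PMT₁ × [1 − ((1+g)/(1+r))^n] / (r − g) = 94,450 × [1 − ((1+0.0114)/(1+r))^16] / (r − 0.0114) = €1,294,451.79.

€1,294,451.79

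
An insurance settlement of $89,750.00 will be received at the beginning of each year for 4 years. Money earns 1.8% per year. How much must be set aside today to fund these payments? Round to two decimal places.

$349,590.13

This is an annuity due: 4 payments of $89,750.00 at the beginning of each year.
Periodic rate r = 0.018 per year.
PV = PMT × [(1 − (1+r)^−n)/r] × (1+r) = 89,750 × [1 − (1+r)^−4] / r × (1+r) = $349,590.13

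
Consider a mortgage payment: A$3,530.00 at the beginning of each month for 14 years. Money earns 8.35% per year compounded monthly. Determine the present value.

This is an annuity due: 168 payments of A$3,530.00 at the beginning of each month.
Periodic rate r = 0.0835/12 per month; n is counted in months.
PV = PMT × [(1 − (1+r)^−n)/r] × (1+r) = 3,530 × [1 − (1+r)^−168] / r × (1+r) = A$351,486.55

A$351,486.55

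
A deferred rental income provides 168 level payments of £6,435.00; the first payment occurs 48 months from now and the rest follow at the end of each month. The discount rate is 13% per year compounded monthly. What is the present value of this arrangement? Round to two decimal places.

Ordinary annuity of 168 payments, first payment at period 48.
Periodic rate r = 0.13/12 per month; n is counted in months.
The ordinary-annuity PV formula values the stream one period before the first payment (period 47); discount that back 47 periods:
PV₀ = 6,435 × [1 − (1+r)^−168] / r × (1+r)^−47 = £299,399.67

£299,399.67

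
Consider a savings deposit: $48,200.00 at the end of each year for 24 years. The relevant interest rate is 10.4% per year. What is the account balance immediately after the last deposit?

$4,517,021.44

This is an ordinary annuity: 24 deposits of $48,200.00 at the end of each year.
Periodic rate r = 0.104 per year.
FV = PMT × [((1+r)^n − 1)/r] = 48,200 × [(1+r)^24 − 1] / r = $4,517,021.44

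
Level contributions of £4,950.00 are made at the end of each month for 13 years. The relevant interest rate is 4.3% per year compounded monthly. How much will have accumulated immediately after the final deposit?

£1,032,145.63

This is an ordinary annuity: 156 deposits of £4,950.00 at the end of each month.
Periodic rate r = 0.043/12 per month; n is counted in months.
FV = PMT × [((1+r)^n − 1)/r] = 4,950 × [(1+r)^156 − 1] / r = £1,032,145.63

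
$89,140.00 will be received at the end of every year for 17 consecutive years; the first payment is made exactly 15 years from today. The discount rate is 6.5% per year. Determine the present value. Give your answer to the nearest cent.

$373,210.67

Ordinary annuity of 17 payments, first payment at period 15.
Periodic rate r = 0.065 per year.
The ordinary-annuity PV formula values the stream one period before the first payment (period 14); discount that back 14 periods:
PV₀ = 89,140 × [1 − (1+r)^−17] / r × (1+r)^−14 = $373,210.67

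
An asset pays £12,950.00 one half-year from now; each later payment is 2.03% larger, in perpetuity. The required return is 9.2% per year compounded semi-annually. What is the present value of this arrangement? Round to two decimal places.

£503,891.05

Periodic rate r = 0.092/2 per half-year.
Growing perpetuity (Gordon): PV = PMT₁ / (r − g) = 12,950 / (r − 0.0203) = £503,891.05.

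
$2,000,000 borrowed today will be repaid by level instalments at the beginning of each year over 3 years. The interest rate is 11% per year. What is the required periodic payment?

Level annuity due; solve PV = PMT × [(1 − (1+r)^−n)/r] × (1+r) for PMT.
Periodic rate r = 0.11 per year.
With n = 3: PMT = 2,000,000 / ([(1 − (1+r)^−n)/r] × (1+r)) = $737,320.85

$737,320.85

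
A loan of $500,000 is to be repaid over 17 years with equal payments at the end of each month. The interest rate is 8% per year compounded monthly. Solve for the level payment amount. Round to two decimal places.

$4,491.28

Level ordinary annuity; solve PV = PMT × [(1 − (1+r)^−n)/r] for PMT.
Periodic rate r = 0.08/12 per month; n is counted in months.
With n = 204: PMT = 500,000 / ([(1 − (1+r)^−n)/r]) = $4,491.28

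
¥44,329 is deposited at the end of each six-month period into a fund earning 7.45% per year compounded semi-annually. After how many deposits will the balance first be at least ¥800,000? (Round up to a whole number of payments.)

Periodic rate r = 0.0745/2 per half-year; n is counted in half-years.
Ordinary annuity FV: 800,000 = 44,329 × [((1+r)^n − 1)/r].
(1+r)^n = 1 + 800,000 × r / 44,329, so n = ln(1 + 800,000·r/44,329) / ln(1+r) = 14.06.
Round up to a whole number of payments: n = 15.

15 payments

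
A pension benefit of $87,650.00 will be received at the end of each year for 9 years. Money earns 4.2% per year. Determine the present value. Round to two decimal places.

$645,807.94

This is an ordinary annuity: 9 payments of $87,650.00 at the end of each year.
Periodic rate r = 0.042 per year.
PV = PMT × [(1 − (1+r)^−n)/r] = 87,650 × [1 − (1+r)^−9] / r = $645,807.94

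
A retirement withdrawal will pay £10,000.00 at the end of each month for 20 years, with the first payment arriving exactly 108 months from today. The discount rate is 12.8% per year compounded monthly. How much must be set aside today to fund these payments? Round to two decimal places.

£277,640.50

Ordinary annuity of 240 payments, first payment at period 108.
Periodic rate r = 0.128/12 per month; n is counted in months.
The ordinary-annuity PV formula values the stream one period before the first payment (period 107); discount that back 107 periods:
PV₀ = 10,000 × [1 − (1+r)^−240] / r × (1+r)^−107 = £277,640.50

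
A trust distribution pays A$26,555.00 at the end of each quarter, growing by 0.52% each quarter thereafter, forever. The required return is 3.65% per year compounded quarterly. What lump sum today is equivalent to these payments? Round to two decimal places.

Periodic rate r = 0.0365/4 per quarter.
Growing perpetuity (Gordon): PV = PMT₁ / (r − g) = 26,555 / (r − 0.0052) = A$6,765,605.10.

A$6,765,605.10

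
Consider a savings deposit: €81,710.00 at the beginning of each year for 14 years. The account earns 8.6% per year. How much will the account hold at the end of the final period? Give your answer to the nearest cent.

This is an annuity due: 14 deposits of €81,710.00 at the beginning of each year.
Periodic rate r = 0.086 per year.
FV = PMT × [((1+r)^n − 1)/r] × (1+r) = 81,710 × [(1+r)^14 − 1] / r × (1+r) = €2,243,270.50

€2,243,270.50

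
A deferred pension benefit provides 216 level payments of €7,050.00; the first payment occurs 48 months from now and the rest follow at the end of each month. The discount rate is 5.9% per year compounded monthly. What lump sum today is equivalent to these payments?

Ordinary annuity of 216 payments, first payment at period 48.
Periodic rate r = 0.059/12 per month; n is counted in months.
The ordinary-annuity PV formula values the stream one period before the first payment (period 47); discount that back 47 periods:
PV₀ = 7,050 × [1 − (1+r)^−216] / r × (1+r)^−47 = €743,947.50

€743,947.50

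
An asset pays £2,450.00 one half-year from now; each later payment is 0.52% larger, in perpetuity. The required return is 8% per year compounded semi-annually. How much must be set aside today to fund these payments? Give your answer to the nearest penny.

£70,402.30

Periodic rate r = 0.08/2 per half-year.
Growing perpetuity (Gordon): PV = PMT₁ / (r − g) = 2,450 / (r − 0.0052) = £70,402.30.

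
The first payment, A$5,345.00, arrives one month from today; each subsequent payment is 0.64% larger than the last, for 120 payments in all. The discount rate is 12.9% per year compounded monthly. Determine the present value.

A$496,444.42

Periodic rate r = 0.129/12 per month; n is counted in months.
Growing ordinary annuity: PV = PMT₁ × [1 − ((1+g)/(1+r))^n] / (r − g) = 5,345 × [1 − ((1+0.0064)/(1+r))^120] / (r − 0.0064) = A$496,444.42.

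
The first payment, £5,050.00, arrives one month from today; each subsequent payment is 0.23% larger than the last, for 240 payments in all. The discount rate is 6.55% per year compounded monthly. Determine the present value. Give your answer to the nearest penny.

Periodic rate r = 0.0655/12 per month; n is counted in months.
Growing ordinary annuity: PV = PMT₁ × [1 − ((1+g)/(1+r))^n] / (r − g) = 5,050 × [1 − ((1+0.0023)/(1+r))^240] / (r − 0.0023) = £847,477.45.

£847,477.45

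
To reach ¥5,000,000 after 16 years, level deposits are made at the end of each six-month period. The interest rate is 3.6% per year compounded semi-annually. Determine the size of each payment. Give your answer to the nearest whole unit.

Level ordinary annuity; solve FV = PMT × [((1+r)^n − 1)/r] for PMT.
Periodic rate r = 0.036/2 per half-year; n is counted in half-years.
With n = 32: PMT = 5,000,000 / ([((1+r)^n − 1)/r]) = ¥116,911

¥116,911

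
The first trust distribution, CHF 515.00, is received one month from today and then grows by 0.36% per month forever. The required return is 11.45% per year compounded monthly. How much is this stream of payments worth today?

Periodic rate r = 0.1145/12 per month.
Growing perpetuity (Gordon): PV = PMT₁ / (r − g) = 515 / (r − 0.0036) = CHF 86,676.02.

CHF 86,676.02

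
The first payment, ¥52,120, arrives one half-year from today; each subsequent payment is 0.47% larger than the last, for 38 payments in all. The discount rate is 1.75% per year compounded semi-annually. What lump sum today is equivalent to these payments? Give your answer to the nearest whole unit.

¥1,824,336

Periodic rate r = 0.0175/2 per half-year; n is counted in half-years.
Growing ordinary annuity: PV = PMT₁ × [1 − ((1+g)/(1+r))^n] / (r − g) = 52,120 × [1 − ((1+0.0047)/(1+r))^38] / (r − 0.0047) = ¥1,824,336.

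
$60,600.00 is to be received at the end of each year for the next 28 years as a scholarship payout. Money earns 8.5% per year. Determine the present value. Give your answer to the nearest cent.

This is an ordinary annuity: 28 payments of $60,600.00 at the end of each year.
Periodic rate r = 0.085 per year.
PV = PMT × [(1 − (1+r)^−n)/r] = 60,600 × [1 − (1+r)^−28] / r = $640,327.06

$640,327.06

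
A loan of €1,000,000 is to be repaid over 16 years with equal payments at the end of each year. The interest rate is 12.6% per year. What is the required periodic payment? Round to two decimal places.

Level ordinary annuity; solve PV = PMT × [(1 − (1+r)^−n)/r] for PMT.
Periodic rate r = 0.126 per year.
With n = 16: PMT = 1,000,000 / ([(1 − (1+r)^−n)/r]) = €148,192.85

€148,192.85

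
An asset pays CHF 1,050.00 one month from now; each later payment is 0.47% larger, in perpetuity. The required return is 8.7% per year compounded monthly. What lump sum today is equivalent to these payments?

Periodic rate r = 0.087/12 per month.
Growing perpetuity (Gordon): PV = PMT₁ / (r − g) = 1,050 / (r − 0.0047) = CHF 411,764.71.

CHF 411,764.71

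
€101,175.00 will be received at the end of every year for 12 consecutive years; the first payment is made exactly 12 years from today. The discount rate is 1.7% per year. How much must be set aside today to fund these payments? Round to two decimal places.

Ordinary annuity of 12 payments, first payment at period 12.
Periodic rate r = 0.017 per year.
The ordinary-annuity PV formula values the stream one period before the first payment (period 11); discount that back 11 periods:
PV₀ = 101,175 × [1 − (1+r)^−12] / r × (1+r)^−11 = €905,467.46

€905,467.46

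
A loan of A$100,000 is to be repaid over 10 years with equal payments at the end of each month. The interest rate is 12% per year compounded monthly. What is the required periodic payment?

Level ordinary annuity; solve PV = PMT × [(1 − (1+r)^−n)/r] for PMT.
Periodic rate r = 0.12/12 per month; n is counted in months.
With n = 120: PMT = 100,000 / ([(1 − (1+r)^−n)/r]) = A$1,434.71

A$1,434.71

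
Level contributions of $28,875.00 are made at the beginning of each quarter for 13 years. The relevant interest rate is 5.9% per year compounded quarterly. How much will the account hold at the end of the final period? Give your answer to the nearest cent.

$2,267,132.21

This is an annuity due: 52 deposits of $28,875.00 at the beginning of each quarter.
Periodic rate r = 0.059/4 per quarter; n is counted in quarters.
FV = PMT × [((1+r)^n − 1)/r] × (1+r) = 28,875 × [(1+r)^52 − 1] / r × (1+r) = $2,267,132.21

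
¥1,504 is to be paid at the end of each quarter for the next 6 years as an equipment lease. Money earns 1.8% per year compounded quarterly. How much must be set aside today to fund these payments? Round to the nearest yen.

¥34,142

This is an ordinary annuity: 24 payments of ¥1,504 at the end of each quarter.
Periodic rate r = 0.018/4 per quarter; n is counted in quarters.
PV = PMT × [(1 − (1+r)^−n)/r] = 1,504 × [1 − (1+r)^−24] / r = ¥34,142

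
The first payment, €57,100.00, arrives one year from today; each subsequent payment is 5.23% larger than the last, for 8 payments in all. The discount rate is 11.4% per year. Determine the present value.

€338,786.38

Periodic rate r = 0.114 per year.
Growing ordinary annuity: PV = PMT₁ × [1 − ((1+g)/(1+r))^n] / (r − g) = 57,100 × [1 − ((1+0.0523)/(1+r))^8] / (r − 0.0523) = €338,786.38.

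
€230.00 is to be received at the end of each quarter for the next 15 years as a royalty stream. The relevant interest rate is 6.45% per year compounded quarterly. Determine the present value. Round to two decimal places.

€8,800.96

This is an ordinary annuity: 60 payments of €230.00 at the end of each quarter.
Periodic rate r = 0.0645/4 per quarter; n is counted in quarters.
PV = PMT × [(1 − (1+r)^−n)/r] = 230 × [1 − (1+r)^−60] / r = €8,800.96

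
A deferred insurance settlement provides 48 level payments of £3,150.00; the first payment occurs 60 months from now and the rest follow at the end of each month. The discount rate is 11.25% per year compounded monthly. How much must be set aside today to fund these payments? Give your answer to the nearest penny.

Ordinary annuity of 48 payments, first payment at period 60.
Periodic rate r = 0.1125/12 per month; n is counted in months.
The ordinary-annuity PV formula values the stream one period before the first payment (period 59); discount that back 59 periods:
PV₀ = 3,150 × [1 − (1+r)^−48] / r × (1+r)^−59 = £69,949.89

£69,949.89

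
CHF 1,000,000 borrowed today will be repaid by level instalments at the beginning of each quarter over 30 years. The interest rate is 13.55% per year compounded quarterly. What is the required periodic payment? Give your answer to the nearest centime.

Level annuity due; solve PV = PMT × [(1 − (1+r)^−n)/r] × (1+r) for PMT.
Periodic rate r = 0.1355/4 per quarter; n is counted in quarters.
With n = 120: PMT = 1,000,000 / ([(1 − (1+r)^−n)/r] × (1+r)) = CHF 33,377.85

CHF 33,377.85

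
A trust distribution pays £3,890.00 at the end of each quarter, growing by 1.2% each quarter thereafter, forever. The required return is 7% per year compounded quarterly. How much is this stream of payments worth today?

£707,272.73

Periodic rate r = 0.07/4 per quarter.
Growing perpetuity (Gordon): PV = PMT₁ / (r − g) = 3,890 / (r − 0.012) = £707,272.73.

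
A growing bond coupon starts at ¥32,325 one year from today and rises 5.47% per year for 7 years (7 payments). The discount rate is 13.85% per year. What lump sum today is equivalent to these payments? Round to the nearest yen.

Periodic rate r = 0.1385 per year.
Growing ordinary annuity: PV = PMT₁ × [1 − ((1+g)/(1+r))^n] / (r − g) = 32,325 × [1 − ((1+0.0547)/(1+r))^7] / (r − 0.0547) = ¥159,866.

¥159,866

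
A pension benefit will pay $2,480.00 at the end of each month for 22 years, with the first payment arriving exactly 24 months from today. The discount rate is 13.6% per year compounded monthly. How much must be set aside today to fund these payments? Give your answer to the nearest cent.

Ordinary annuity of 264 payments, first payment at period 24.
Periodic rate r = 0.136/12 per month; n is counted in months.
The ordinary-annuity PV formula values the stream one period before the first payment (period 23); discount that back 23 periods:
PV₀ = 2,480 × [1 − (1+r)^−264] / r × (1+r)^−23 = $160,240.82

$160,240.82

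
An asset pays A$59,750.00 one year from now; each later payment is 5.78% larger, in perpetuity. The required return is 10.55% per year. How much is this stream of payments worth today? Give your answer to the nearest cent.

A$1,252,620.55

Periodic rate r = 0.1055 per year.
Growing perpetuity (Gordon): PV = PMT₁ / (r − g) = 59,750 / (r − 0.0578) = A$1,252,620.55.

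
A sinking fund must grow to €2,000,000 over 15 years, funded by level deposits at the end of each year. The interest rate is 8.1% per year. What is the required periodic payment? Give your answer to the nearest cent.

€73,087.75

Level ordinary annuity; solve FV = PMT × [((1+r)^n − 1)/r] for PMT.
Periodic rate r = 0.081 per year.
With n = 15: PMT = 2,000,000 / ([((1+r)^n − 1)/r]) = €73,087.75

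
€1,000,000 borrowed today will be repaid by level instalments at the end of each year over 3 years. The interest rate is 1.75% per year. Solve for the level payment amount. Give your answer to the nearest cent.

€345,067.46

Level ordinary annuity; solve PV = PMT × [(1 − (1+r)^−n)/r] for PMT.
Periodic rate r = 0.0175 per year.
With n = 3: PMT = 1,000,000 / ([(1 − (1+r)^−n)/r]) = €345,067.46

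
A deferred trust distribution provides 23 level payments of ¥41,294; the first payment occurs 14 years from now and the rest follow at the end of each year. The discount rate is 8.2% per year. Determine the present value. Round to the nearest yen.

¥151,262

Ordinary annuity of 23 payments, first payment at period 14.
Periodic rate r = 0.082 per year.
The ordinary-annuity PV formula values the stream one period before the first payment (period 13); discount that back 13 periods:
PV₀ = 41,294 × [1 − (1+r)^−23] / r × (1+r)^−13 = ¥151,262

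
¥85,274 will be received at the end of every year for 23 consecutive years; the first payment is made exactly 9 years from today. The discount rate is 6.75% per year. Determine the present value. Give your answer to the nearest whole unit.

Ordinary annuity of 23 payments, first payment at period 9.
Periodic rate r = 0.0675 per year.
The ordinary-annuity PV formula values the stream one period before the first payment (period 8); discount that back 8 periods:
PV₀ = 85,274 × [1 − (1+r)^−23] / r × (1+r)^−8 = ¥582,385

¥582,385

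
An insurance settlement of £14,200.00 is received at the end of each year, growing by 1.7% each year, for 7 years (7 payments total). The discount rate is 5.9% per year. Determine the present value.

Periodic rate r = 0.059 per year.
Growing ordinary annuity: PV = PMT₁ × [1 − ((1+g)/(1+r))^n] / (r − g) = 14,200 × [1 − ((1+0.017)/(1+r))^7] / (r − 0.017) = £83,404.00.

£83,404.00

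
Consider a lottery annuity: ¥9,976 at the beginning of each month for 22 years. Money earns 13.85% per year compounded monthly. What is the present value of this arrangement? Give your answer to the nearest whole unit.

This is an annuity due: 264 payments of ¥9,976 at the beginning of each month.
Periodic rate r = 0.1385/12 per month; n is counted in months.
PV = PMT × [(1 − (1+r)^−n)/r] × (1+r) = 9,976 × [1 − (1+r)^−264] / r × (1+r) = ¥832,060

¥832,060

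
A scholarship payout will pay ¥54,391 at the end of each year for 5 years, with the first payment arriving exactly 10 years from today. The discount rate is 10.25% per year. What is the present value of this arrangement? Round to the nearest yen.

Ordinary annuity of 5 payments, first payment at period 10.
Periodic rate r = 0.1025 per year.
The ordinary-annuity PV formula values the stream one period before the first payment (period 9); discount that back 9 periods:
PV₀ = 54,391 × [1 − (1+r)^−5] / r × (1+r)^−9 = ¥85,130

¥85,130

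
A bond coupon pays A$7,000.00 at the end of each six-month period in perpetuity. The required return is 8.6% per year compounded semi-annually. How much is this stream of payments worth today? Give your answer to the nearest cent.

A$162,790.70

Periodic rate r = 0.086/2 per half-year.
Level perpetuity: PV = PMT / r = 7,000 / (0.086/2) = A$162,790.70.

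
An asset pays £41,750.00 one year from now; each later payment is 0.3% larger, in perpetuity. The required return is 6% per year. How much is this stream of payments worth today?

Periodic rate r = 0.06 per year.
Growing perpetuity (Gordon): PV = PMT₁ / (r − g) = 41,750 / (r − 0.003) = £732,456.14.

£732,456.14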